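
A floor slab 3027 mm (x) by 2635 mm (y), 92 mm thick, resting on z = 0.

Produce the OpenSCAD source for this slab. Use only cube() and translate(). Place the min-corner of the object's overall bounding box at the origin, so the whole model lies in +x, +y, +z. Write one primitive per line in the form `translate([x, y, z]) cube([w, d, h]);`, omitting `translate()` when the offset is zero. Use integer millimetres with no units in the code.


cube([3027, 2635, 92]);


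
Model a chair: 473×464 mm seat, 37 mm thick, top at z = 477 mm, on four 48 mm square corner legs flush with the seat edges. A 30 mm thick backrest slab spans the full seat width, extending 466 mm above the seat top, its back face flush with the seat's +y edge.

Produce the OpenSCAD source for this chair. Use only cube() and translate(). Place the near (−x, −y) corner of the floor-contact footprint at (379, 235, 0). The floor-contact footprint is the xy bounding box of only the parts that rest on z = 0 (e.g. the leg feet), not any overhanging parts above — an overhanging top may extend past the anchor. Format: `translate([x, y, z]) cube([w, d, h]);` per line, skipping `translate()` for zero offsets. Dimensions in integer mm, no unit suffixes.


translate([379, 235, 440]) cube([473, 464, 37]);
translate([379, 235, 0]) cube([48, 48, 440]);
translate([804, 235, 0]) cube([48, 48, 440]);
translate([379, 651, 0]) cube([48, 48, 440]);
translate([804, 651, 0]) cube([48, 48, 440]);
translate([379, 669, 477]) cube([473, 30, 466]);


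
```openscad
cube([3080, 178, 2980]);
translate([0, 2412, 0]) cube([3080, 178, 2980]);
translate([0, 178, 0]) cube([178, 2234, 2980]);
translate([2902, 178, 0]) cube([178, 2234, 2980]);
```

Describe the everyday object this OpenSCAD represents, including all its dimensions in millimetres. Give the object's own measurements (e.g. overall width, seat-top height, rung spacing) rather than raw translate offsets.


The wall frame of a small rectangular building: four walls, each 2980 mm tall and 178 mm thick, enclosing a footprint 3080 mm (x) by 2590 mm (y) outside-to-outside, with no floor or roof. The front and back walls (the −y and +y sides) span the full width; the two side walls fit between them.


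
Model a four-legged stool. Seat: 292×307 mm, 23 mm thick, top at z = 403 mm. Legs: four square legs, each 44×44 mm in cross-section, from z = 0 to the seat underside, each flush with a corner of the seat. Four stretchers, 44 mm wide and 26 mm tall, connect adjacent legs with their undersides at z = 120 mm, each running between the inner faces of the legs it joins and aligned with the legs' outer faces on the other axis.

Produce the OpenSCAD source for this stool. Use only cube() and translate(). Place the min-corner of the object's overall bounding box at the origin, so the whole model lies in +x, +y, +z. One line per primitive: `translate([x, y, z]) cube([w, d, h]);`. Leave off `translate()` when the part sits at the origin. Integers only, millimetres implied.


// leg_h = 403 - 23 = 380
// stretcher span = 292 - 2*44 = 204
translate([0, 0, 380]) cube([292, 307, 23]);
cube([44, 44, 380]);
translate([248, 0, 0]) cube([44, 44, 380]);
translate([0, 263, 0]) cube([44, 44, 380]);
translate([248, 263, 0]) cube([44, 44, 380]);
translate([44, 0, 120]) cube([204, 44, 26]);
translate([44, 263, 120]) cube([204, 44, 26]);
translate([0, 44, 120]) cube([44, 219, 26]);
translate([248, 44, 120]) cube([44, 219, 26]);


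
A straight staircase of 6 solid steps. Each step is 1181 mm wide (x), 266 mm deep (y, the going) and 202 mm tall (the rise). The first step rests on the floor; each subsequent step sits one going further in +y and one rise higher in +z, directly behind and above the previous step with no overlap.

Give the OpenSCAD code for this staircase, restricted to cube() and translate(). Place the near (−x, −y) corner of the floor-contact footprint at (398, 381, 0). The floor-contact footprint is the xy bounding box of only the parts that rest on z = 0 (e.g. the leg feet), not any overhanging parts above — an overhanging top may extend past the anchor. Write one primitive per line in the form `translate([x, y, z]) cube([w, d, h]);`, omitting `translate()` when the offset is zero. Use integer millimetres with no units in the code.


translate([398, 381, 0]) cube([1181, 266, 202]);
translate([398, 647, 202]) cube([1181, 266, 202]);
translate([398, 913, 404]) cube([1181, 266, 202]);
translate([398, 1179, 606]) cube([1181, 266, 202]);
translate([398, 1445, 808]) cube([1181, 266, 202]);
translate([398, 1711, 1010]) cube([1181, 266, 202]);


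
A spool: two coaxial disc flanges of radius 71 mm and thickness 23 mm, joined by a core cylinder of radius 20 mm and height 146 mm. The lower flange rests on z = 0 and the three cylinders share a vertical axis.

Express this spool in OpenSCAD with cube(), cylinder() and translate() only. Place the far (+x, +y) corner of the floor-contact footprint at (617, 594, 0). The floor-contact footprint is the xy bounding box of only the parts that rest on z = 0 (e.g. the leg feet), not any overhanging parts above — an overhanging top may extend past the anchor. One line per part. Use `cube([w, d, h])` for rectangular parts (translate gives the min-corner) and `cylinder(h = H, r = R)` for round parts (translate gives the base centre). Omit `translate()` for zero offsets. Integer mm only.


translate([546, 523, 0]) cylinder(h = 23, r = 71);
translate([546, 523, 23]) cylinder(h = 146, r = 20);
translate([546, 523, 169]) cylinder(h = 23, r = 71);


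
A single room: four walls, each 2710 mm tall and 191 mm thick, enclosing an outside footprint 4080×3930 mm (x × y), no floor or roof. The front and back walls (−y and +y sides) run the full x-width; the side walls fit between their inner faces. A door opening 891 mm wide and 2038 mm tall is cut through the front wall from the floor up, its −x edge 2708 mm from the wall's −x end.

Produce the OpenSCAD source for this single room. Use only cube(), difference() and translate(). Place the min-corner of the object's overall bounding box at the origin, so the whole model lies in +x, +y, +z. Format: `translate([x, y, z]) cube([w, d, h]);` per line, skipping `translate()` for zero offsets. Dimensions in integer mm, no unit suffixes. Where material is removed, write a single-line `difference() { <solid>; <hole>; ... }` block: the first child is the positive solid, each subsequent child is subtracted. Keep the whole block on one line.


difference() { cube([4080, 191, 2710]); translate([2708, 0, 0]) cube([891, 191, 2038]); }
translate([0, 3739, 0]) cube([4080, 191, 2710]);
translate([0, 191, 0]) cube([191, 3548, 2710]);
translate([3889, 191, 0]) cube([191, 3548, 2710]);


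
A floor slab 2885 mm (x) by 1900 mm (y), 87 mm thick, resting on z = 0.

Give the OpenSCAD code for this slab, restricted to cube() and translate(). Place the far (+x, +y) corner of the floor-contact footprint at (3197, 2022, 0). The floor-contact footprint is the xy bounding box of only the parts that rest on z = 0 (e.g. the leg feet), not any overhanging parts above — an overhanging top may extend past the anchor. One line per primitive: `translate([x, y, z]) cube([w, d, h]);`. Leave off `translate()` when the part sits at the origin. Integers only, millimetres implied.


translate([312, 122, 0]) cube([2885, 1900, 87]);


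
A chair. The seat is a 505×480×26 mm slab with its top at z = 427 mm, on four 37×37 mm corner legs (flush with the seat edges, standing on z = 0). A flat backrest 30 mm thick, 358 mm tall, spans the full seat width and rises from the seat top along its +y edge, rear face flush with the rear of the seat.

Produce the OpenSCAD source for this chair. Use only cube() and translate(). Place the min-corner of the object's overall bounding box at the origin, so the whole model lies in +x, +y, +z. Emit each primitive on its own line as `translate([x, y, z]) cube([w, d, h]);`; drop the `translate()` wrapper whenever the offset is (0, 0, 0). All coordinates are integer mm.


translate([0, 0, 401]) cube([505, 480, 26]);
cube([37, 37, 401]);
translate([468, 0, 0]) cube([37, 37, 401]);
translate([0, 443, 0]) cube([37, 37, 401]);
translate([468, 443, 0]) cube([37, 37, 401]);
translate([0, 450, 427]) cube([505, 30, 358]);


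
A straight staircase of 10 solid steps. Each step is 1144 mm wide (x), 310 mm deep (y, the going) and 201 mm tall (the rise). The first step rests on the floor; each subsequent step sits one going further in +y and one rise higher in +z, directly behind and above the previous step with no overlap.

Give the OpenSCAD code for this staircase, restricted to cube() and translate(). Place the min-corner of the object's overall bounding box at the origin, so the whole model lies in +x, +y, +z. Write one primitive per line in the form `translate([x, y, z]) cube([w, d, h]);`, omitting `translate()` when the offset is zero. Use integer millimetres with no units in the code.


cube([1144, 310, 201]);
translate([0, 310, 201]) cube([1144, 310, 201]);
translate([0, 620, 402]) cube([1144, 310, 201]);
translate([0, 930, 603]) cube([1144, 310, 201]);
translate([0, 1240, 804]) cube([1144, 310, 201]);
translate([0, 1550, 1005]) cube([1144, 310, 201]);
translate([0, 1860, 1206]) cube([1144, 310, 201]);
translate([0, 2170, 1407]) cube([1144, 310, 201]);
translate([0, 2480, 1608]) cube([1144, 310, 201]);
translate([0, 2790, 1809]) cube([1144, 310, 201]);


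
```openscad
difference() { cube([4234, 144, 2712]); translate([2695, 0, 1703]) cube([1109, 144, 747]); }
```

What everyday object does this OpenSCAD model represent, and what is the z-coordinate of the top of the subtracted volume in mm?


A wall with a window opening. The window head height is 2450 mm.

A wall with a rectangular opening subtracted — a window. Sill at z = 1703, opening 747 mm tall, so the head is at 1703 + 747 = 2450 mm.


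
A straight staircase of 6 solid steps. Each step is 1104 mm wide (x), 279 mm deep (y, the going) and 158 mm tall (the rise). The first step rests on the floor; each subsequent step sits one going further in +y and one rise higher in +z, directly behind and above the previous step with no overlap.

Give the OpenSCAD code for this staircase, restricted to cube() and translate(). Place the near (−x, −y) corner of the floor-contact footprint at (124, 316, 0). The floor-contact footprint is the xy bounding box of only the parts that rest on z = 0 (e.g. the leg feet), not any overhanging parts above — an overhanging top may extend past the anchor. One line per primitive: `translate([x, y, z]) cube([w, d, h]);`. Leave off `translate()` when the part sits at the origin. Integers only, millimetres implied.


translate([124, 316, 0]) cube([1104, 279, 158]);
translate([124, 595, 158]) cube([1104, 279, 158]);
translate([124, 874, 316]) cube([1104, 279, 158]);
translate([124, 1153, 474]) cube([1104, 279, 158]);
translate([124, 1432, 632]) cube([1104, 279, 158]);
translate([124, 1711, 790]) cube([1104, 279, 158]);


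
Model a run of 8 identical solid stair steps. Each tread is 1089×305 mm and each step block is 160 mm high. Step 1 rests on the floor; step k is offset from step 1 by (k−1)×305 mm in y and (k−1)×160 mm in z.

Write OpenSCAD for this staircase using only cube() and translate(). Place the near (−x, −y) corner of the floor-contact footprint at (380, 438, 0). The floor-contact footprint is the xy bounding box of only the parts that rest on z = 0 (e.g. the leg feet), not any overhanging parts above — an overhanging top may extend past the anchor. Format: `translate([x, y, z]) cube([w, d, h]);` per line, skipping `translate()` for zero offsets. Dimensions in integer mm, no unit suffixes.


translate([380, 438, 0]) cube([1089, 305, 160]);
translate([380, 743, 160]) cube([1089, 305, 160]);
translate([380, 1048, 320]) cube([1089, 305, 160]);
translate([380, 1353, 480]) cube([1089, 305, 160]);
translate([380, 1658, 640]) cube([1089, 305, 160]);
translate([380, 1963, 800]) cube([1089, 305, 160]);
translate([380, 2268, 960]) cube([1089, 305, 160]);
translate([380, 2573, 1120]) cube([1089, 305, 160]);


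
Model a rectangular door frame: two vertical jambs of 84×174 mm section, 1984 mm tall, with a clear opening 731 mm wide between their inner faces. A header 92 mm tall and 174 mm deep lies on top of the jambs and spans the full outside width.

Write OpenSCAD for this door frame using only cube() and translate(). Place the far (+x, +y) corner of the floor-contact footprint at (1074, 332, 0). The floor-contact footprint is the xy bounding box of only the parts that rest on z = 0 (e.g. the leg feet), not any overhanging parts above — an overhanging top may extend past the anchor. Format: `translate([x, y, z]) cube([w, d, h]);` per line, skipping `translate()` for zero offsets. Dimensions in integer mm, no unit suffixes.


translate([175, 158, 0]) cube([84, 174, 1984]);
translate([990, 158, 0]) cube([84, 174, 1984]);
translate([175, 158, 1984]) cube([899, 174, 92]);


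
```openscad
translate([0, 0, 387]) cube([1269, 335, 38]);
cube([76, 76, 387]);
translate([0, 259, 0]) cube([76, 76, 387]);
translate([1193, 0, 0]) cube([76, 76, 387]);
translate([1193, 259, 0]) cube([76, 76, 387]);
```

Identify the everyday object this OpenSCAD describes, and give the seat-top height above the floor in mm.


A bench. The seat-top height is 425 mm.

A long slab on four corner posts — a bench. The slab sits at z = 387 with thickness 38, so the top is 387 + 38 = 425 mm.


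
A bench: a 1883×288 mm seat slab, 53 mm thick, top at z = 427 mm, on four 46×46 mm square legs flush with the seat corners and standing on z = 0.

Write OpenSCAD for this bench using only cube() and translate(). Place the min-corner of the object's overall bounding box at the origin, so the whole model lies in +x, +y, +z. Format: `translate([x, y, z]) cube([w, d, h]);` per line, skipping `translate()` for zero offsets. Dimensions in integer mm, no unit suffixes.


translate([0, 0, 374]) cube([1883, 288, 53]);
cube([46, 46, 374]);
translate([0, 242, 0]) cube([46, 46, 374]);
translate([1837, 0, 0]) cube([46, 46, 374]);
translate([1837, 242, 0]) cube([46, 46, 374]);


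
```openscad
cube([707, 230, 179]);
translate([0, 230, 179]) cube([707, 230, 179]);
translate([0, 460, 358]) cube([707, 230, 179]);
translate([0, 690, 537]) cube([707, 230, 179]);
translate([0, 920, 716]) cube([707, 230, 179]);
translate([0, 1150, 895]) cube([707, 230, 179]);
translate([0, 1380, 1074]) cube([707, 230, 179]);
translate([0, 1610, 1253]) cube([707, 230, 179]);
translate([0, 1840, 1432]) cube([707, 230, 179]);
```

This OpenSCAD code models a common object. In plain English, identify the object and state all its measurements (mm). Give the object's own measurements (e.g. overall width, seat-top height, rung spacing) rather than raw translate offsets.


A straight staircase of 9 solid steps. Each step is 707 mm wide (x), 230 mm deep (y, the going) and 179 mm tall (the rise). The first step rests on the floor; each subsequent step sits one going further in +y and one rise higher in +z, directly behind and above the previous step with no overlap.


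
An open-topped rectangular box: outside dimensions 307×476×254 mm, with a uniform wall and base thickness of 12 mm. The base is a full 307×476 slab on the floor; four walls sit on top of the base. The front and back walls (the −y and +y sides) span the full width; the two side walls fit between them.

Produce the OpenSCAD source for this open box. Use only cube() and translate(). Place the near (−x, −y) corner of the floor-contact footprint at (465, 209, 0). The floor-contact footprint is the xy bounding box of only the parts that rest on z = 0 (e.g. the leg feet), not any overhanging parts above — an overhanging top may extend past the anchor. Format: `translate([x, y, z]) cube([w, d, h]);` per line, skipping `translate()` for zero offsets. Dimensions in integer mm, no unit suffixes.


translate([465, 209, 0]) cube([307, 476, 12]);
translate([465, 209, 12]) cube([307, 12, 242]);
translate([465, 673, 12]) cube([307, 12, 242]);
translate([465, 221, 12]) cube([12, 452, 242]);
translate([760, 221, 12]) cube([12, 452, 242]);


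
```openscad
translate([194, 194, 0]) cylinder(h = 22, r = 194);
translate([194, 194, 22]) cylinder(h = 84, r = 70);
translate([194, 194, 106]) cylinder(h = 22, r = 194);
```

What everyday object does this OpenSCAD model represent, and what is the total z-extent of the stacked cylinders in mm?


A spool. The overall height is 128 mm.

Three coaxial cylinders, large–small–large — a spool. Two 22 mm flanges and a 84 mm core give 22 + 84 + 22 = 128 mm.


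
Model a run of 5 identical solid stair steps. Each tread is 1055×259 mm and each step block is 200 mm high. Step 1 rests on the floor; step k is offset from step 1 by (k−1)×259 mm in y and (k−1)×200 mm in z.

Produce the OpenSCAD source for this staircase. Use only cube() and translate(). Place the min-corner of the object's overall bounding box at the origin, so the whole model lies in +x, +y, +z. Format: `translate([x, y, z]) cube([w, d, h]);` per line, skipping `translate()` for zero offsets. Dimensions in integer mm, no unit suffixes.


cube([1055, 259, 200]);
translate([0, 259, 200]) cube([1055, 259, 200]);
translate([0, 518, 400]) cube([1055, 259, 200]);
translate([0, 777, 600]) cube([1055, 259, 200]);
translate([0, 1036, 800]) cube([1055, 259, 200]);


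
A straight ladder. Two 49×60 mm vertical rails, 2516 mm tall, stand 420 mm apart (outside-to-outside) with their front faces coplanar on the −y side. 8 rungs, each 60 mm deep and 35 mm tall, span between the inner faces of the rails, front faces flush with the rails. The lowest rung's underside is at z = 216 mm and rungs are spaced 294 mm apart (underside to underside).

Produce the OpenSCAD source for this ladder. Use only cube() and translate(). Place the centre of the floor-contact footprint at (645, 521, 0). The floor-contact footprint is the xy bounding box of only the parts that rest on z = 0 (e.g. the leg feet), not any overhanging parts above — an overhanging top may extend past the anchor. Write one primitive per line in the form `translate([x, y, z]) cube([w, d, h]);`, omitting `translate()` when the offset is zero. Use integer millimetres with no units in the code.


translate([435, 491, 0]) cube([49, 60, 2516]);
translate([806, 491, 0]) cube([49, 60, 2516]);
translate([484, 491, 216]) cube([322, 60, 35]);
translate([484, 491, 510]) cube([322, 60, 35]);
translate([484, 491, 804]) cube([322, 60, 35]);
translate([484, 491, 1098]) cube([322, 60, 35]);
translate([484, 491, 1392]) cube([322, 60, 35]);
translate([484, 491, 1686]) cube([322, 60, 35]);
translate([484, 491, 1980]) cube([322, 60, 35]);
translate([484, 491, 2274]) cube([322, 60, 35]);


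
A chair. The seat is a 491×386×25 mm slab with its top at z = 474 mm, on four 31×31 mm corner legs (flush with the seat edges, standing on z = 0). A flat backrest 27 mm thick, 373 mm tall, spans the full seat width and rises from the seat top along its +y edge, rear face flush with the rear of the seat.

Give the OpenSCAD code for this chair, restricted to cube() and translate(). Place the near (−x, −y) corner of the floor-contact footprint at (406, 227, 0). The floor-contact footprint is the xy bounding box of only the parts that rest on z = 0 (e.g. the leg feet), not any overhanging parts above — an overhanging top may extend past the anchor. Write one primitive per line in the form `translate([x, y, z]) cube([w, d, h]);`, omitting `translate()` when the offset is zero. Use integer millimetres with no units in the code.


// leg_h = 474 - 25 = 449
translate([406, 227, 449]) cube([491, 386, 25]);
translate([406, 227, 0]) cube([31, 31, 449]);
translate([866, 227, 0]) cube([31, 31, 449]);
translate([406, 582, 0]) cube([31, 31, 449]);
translate([866, 582, 0]) cube([31, 31, 449]);
translate([406, 586, 474]) cube([491, 27, 373]);


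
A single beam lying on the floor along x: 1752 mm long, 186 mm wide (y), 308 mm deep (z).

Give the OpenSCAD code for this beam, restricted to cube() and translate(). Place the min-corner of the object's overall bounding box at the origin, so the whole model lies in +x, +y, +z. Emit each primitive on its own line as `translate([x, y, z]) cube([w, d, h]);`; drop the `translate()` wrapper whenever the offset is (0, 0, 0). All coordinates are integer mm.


cube([1752, 186, 308]);


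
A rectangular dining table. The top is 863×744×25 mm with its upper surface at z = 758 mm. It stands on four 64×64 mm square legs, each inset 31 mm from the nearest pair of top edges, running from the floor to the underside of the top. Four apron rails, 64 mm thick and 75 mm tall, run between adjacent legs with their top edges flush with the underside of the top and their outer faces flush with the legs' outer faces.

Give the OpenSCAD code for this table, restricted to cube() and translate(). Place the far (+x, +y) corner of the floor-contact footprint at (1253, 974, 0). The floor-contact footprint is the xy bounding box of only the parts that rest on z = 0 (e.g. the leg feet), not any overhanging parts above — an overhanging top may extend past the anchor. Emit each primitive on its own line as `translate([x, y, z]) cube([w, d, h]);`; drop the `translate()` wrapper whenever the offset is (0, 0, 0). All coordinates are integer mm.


translate([421, 261, 733]) cube([863, 744, 25]);
translate([452, 292, 0]) cube([64, 64, 733]);
translate([1189, 292, 0]) cube([64, 64, 733]);
translate([452, 910, 0]) cube([64, 64, 733]);
translate([1189, 910, 0]) cube([64, 64, 733]);
translate([516, 292, 658]) cube([673, 64, 75]);
translate([516, 910, 658]) cube([673, 64, 75]);
translate([452, 356, 658]) cube([64, 554, 75]);
translate([1189, 356, 658]) cube([64, 554, 75]);


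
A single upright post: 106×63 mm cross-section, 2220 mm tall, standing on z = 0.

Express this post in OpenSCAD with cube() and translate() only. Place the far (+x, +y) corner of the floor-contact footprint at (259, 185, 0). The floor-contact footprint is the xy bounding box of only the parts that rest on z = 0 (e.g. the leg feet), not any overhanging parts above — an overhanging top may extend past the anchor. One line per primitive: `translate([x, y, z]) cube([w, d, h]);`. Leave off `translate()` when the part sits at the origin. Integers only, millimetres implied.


translate([153, 122, 0]) cube([106, 63, 2220]);


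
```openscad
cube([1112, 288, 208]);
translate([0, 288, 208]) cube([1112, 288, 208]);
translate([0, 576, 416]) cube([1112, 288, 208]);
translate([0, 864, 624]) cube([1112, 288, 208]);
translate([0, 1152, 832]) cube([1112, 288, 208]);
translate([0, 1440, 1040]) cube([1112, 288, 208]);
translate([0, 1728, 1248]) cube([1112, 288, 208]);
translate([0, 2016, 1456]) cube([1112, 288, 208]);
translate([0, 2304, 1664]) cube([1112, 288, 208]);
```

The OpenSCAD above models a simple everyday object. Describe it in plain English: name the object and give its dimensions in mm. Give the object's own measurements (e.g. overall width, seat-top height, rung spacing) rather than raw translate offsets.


A straight staircase of 9 solid steps. Each step is 1112 mm wide (x), 288 mm deep (y, the going) and 208 mm tall (the rise). The first step rests on the floor; each subsequent step sits one going further in +y and one rise higher in +z, directly behind and above the previous step with no overlap.


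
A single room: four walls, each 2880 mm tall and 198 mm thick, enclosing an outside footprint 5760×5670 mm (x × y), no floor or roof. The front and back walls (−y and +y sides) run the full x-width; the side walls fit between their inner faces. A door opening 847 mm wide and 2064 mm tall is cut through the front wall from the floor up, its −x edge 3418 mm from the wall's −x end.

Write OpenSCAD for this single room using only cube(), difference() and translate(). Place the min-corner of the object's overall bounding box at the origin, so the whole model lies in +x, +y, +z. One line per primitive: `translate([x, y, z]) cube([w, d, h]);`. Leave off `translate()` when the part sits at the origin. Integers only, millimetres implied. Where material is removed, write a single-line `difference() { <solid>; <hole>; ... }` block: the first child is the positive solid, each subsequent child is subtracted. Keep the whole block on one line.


difference() { cube([5760, 198, 2880]); translate([3418, 0, 0]) cube([847, 198, 2064]); }
translate([0, 5472, 0]) cube([5760, 198, 2880]);
translate([0, 198, 0]) cube([198, 5274, 2880]);
translate([5562, 198, 0]) cube([198, 5274, 2880]);


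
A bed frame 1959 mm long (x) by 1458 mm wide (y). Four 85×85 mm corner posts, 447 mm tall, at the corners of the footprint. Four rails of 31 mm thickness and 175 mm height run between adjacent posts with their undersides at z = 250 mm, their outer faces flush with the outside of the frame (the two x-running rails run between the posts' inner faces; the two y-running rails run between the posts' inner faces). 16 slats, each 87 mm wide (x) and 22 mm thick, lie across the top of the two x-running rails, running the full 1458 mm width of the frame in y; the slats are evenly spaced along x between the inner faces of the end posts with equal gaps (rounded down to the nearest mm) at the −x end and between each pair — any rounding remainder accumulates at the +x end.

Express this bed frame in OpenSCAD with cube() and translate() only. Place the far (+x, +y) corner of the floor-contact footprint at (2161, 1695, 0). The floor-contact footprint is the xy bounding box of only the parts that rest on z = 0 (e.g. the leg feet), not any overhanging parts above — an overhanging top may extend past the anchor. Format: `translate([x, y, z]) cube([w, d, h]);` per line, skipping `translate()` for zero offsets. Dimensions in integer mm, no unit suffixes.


// slat z = rail_z + rail_h = 250 + 175 = 425
// slat gap = ⌊(1789 − 16·87) / 17⌋ = 23
translate([202, 237, 0]) cube([85, 85, 447]);
translate([202, 1610, 0]) cube([85, 85, 447]);
translate([2076, 237, 0]) cube([85, 85, 447]);
translate([2076, 1610, 0]) cube([85, 85, 447]);
translate([287, 237, 250]) cube([1789, 31, 175]);
translate([287, 1664, 250]) cube([1789, 31, 175]);
translate([202, 322, 250]) cube([31, 1288, 175]);
translate([2130, 322, 250]) cube([31, 1288, 175]);
translate([310, 237, 425]) cube([87, 1458, 22]);
translate([420, 237, 425]) cube([87, 1458, 22]);
translate([530, 237, 425]) cube([87, 1458, 22]);
translate([640, 237, 425]) cube([87, 1458, 22]);
translate([750, 237, 425]) cube([87, 1458, 22]);
translate([860, 237, 425]) cube([87, 1458, 22]);
translate([970, 237, 425]) cube([87, 1458, 22]);
translate([1080, 237, 425]) cube([87, 1458, 22]);
translate([1190, 237, 425]) cube([87, 1458, 22]);
translate([1300, 237, 425]) cube([87, 1458, 22]);
translate([1410, 237, 425]) cube([87, 1458, 22]);
translate([1520, 237, 425]) cube([87, 1458, 22]);
translate([1630, 237, 425]) cube([87, 1458, 22]);
translate([1740, 237, 425]) cube([87, 1458, 22]);
translate([1850, 237, 425]) cube([87, 1458, 22]);
translate([1960, 237, 425]) cube([87, 1458, 22]);


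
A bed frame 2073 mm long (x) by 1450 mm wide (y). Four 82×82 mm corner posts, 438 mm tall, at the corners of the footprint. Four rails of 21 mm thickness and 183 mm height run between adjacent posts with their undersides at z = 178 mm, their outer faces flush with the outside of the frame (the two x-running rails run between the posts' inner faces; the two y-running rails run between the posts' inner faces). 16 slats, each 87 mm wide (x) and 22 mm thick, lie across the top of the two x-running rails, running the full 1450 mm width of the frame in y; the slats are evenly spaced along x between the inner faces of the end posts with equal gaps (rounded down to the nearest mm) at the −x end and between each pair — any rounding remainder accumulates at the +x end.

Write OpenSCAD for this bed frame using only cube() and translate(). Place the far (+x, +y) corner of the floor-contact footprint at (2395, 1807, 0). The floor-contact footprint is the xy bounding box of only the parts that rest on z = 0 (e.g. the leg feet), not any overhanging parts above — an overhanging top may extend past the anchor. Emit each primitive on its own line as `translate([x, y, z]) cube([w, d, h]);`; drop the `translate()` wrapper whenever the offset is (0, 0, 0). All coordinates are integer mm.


translate([322, 357, 0]) cube([82, 82, 438]);
translate([322, 1725, 0]) cube([82, 82, 438]);
translate([2313, 357, 0]) cube([82, 82, 438]);
translate([2313, 1725, 0]) cube([82, 82, 438]);
translate([404, 357, 178]) cube([1909, 21, 183]);
translate([404, 1786, 178]) cube([1909, 21, 183]);
translate([322, 439, 178]) cube([21, 1286, 183]);
translate([2374, 439, 178]) cube([21, 1286, 183]);
translate([434, 357, 361]) cube([87, 1450, 22]);
translate([551, 357, 361]) cube([87, 1450, 22]);
translate([668, 357, 361]) cube([87, 1450, 22]);
translate([785, 357, 361]) cube([87, 1450, 22]);
translate([902, 357, 361]) cube([87, 1450, 22]);
translate([1019, 357, 361]) cube([87, 1450, 22]);
translate([1136, 357, 361]) cube([87, 1450, 22]);
translate([1253, 357, 361]) cube([87, 1450, 22]);
translate([1370, 357, 361]) cube([87, 1450, 22]);
translate([1487, 357, 361]) cube([87, 1450, 22]);
translate([1604, 357, 361]) cube([87, 1450, 22]);
translate([1721, 357, 361]) cube([87, 1450, 22]);
translate([1838, 357, 361]) cube([87, 1450, 22]);
translate([1955, 357, 361]) cube([87, 1450, 22]);
translate([2072, 357, 361]) cube([87, 1450, 22]);
translate([2189, 357, 361]) cube([87, 1450, 22]);


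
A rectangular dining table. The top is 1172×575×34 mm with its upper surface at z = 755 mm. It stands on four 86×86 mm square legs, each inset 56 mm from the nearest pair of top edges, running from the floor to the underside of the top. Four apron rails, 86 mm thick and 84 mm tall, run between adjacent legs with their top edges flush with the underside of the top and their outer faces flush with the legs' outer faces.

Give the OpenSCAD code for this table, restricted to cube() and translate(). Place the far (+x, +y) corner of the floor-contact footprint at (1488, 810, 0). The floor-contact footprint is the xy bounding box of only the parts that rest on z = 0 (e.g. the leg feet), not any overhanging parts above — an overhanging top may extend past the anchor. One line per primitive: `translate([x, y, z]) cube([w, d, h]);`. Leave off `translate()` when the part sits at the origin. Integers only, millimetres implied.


translate([372, 291, 721]) cube([1172, 575, 34]);
translate([428, 347, 0]) cube([86, 86, 721]);
translate([1402, 347, 0]) cube([86, 86, 721]);
translate([428, 724, 0]) cube([86, 86, 721]);
translate([1402, 724, 0]) cube([86, 86, 721]);
translate([514, 347, 637]) cube([888, 86, 84]);
translate([514, 724, 637]) cube([888, 86, 84]);
translate([428, 433, 637]) cube([86, 291, 84]);
translate([1402, 433, 637]) cube([86, 291, 84]);


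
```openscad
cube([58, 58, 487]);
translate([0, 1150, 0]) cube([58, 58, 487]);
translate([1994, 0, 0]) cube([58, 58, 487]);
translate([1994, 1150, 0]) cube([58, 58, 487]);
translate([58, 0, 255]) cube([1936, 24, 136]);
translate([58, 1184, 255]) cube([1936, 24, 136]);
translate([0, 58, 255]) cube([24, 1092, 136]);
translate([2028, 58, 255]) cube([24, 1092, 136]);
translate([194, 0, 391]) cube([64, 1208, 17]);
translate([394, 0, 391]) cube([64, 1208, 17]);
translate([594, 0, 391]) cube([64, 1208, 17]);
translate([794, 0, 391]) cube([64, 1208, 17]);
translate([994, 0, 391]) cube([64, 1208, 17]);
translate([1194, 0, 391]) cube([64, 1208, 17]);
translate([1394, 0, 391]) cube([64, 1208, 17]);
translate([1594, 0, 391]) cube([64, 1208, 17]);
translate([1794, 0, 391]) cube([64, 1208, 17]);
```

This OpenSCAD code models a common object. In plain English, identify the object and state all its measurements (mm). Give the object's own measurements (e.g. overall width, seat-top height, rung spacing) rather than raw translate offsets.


A bed frame 2052 mm long (x) by 1208 mm wide (y). Four 58×58 mm corner posts, 487 mm tall, at the corners of the footprint. Four rails of 24 mm thickness and 136 mm height run between adjacent posts with their undersides at z = 255 mm, their outer faces flush with the outside of the frame (the two x-running rails run between the posts' inner faces; the two y-running rails run between the posts' inner faces). 9 slats, each 64 mm wide (x) and 17 mm thick, lie across the top of the two x-running rails, running the full 1208 mm width of the frame in y; along x they sit between the end posts with a 136 mm gap after the −x posts and between neighbouring slats and before the +x posts.


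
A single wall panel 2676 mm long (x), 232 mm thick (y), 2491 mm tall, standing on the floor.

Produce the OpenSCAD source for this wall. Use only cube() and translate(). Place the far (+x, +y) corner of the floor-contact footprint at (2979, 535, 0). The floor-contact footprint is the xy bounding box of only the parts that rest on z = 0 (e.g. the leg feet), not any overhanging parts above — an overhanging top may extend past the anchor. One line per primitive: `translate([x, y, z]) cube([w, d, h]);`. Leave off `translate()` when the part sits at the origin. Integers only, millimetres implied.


translate([303, 303, 0]) cube([2676, 232, 2491]);


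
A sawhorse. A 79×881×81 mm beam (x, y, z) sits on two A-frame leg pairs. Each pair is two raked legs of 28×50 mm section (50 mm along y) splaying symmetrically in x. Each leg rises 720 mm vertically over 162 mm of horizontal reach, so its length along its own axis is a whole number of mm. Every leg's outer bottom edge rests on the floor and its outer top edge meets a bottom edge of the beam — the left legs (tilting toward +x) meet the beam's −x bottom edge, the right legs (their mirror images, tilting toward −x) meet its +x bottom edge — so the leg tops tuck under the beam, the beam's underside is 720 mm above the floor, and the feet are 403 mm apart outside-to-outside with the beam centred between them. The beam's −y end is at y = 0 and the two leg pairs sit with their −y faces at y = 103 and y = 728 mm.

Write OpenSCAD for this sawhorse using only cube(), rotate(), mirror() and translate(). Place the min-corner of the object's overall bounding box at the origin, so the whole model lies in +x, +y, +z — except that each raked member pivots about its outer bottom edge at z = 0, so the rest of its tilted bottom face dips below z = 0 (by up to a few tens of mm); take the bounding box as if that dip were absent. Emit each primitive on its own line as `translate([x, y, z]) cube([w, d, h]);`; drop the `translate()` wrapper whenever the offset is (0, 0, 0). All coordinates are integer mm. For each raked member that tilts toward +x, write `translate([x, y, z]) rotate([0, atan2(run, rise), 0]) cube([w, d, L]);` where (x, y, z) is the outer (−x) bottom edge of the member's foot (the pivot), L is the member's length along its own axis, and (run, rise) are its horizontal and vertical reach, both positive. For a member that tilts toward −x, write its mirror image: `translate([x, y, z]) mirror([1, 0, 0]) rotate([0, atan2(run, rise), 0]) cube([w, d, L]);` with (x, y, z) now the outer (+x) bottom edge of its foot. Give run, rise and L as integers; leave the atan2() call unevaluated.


translate([162, 0, 720]) cube([79, 881, 81]);
translate([0, 103, 0]) rotate([0, atan2(162, 720), 0]) cube([28, 50, 738]);
translate([403, 103, 0]) mirror([1, 0, 0]) rotate([0, atan2(162, 720), 0]) cube([28, 50, 738]);
translate([0, 728, 0]) rotate([0, atan2(162, 720), 0]) cube([28, 50, 738]);
translate([403, 728, 0]) mirror([1, 0, 0]) rotate([0, atan2(162, 720), 0]) cube([28, 50, 738]);


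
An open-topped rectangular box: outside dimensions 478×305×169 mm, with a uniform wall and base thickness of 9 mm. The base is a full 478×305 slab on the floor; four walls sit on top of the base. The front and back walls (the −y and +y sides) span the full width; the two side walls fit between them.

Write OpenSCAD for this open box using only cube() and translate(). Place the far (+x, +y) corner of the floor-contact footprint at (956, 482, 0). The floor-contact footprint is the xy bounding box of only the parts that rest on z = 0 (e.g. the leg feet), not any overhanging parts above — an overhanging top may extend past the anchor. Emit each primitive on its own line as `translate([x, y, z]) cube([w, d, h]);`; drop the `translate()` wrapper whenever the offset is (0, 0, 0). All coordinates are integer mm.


translate([478, 177, 0]) cube([478, 305, 9]);
translate([478, 177, 9]) cube([478, 9, 160]);
translate([478, 473, 9]) cube([478, 9, 160]);
translate([478, 186, 9]) cube([9, 287, 160]);
translate([947, 186, 9]) cube([9, 287, 160]);


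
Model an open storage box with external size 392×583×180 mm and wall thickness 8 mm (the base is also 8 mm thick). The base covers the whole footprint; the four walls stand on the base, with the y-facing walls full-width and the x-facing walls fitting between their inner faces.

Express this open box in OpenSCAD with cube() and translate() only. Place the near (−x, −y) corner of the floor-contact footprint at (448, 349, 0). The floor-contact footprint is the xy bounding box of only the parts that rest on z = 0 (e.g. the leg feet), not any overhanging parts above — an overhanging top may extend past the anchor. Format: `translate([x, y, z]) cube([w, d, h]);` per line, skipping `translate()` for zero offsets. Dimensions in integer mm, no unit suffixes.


translate([448, 349, 0]) cube([392, 583, 8]);
translate([448, 349, 8]) cube([392, 8, 172]);
translate([448, 924, 8]) cube([392, 8, 172]);
translate([448, 357, 8]) cube([8, 567, 172]);
translate([832, 357, 8]) cube([8, 567, 172]);


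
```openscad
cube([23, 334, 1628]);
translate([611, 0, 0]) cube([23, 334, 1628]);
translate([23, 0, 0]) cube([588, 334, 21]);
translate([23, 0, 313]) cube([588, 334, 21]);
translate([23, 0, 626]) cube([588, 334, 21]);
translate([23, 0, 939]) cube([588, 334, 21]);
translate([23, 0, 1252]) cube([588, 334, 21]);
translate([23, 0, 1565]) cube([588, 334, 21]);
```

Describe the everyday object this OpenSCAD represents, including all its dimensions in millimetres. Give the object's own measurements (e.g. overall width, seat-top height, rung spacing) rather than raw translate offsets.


An open bookshelf. Two side panels, each 23 mm thick, 334 mm deep and 1628 mm tall, stand 634 mm apart (outside-to-outside). Between them sit 6 shelves, each 21 mm thick and 334 mm deep, spanning the full gap between the sides. The bottom shelf rests on the floor (its underside at z = 0) and the clear gap between one shelf's top and the next shelf's underside is 292 mm.


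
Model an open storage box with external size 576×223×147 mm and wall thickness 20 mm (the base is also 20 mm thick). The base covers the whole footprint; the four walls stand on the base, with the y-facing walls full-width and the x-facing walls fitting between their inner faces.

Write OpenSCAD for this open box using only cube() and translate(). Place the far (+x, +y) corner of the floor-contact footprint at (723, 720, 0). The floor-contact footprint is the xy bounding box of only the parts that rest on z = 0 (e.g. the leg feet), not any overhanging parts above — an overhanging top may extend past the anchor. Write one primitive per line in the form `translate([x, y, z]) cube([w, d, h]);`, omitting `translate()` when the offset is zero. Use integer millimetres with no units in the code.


translate([147, 497, 0]) cube([576, 223, 20]);
translate([147, 497, 20]) cube([576, 20, 127]);
translate([147, 700, 20]) cube([576, 20, 127]);
translate([147, 517, 20]) cube([20, 183, 127]);
translate([703, 517, 20]) cube([20, 183, 127]);


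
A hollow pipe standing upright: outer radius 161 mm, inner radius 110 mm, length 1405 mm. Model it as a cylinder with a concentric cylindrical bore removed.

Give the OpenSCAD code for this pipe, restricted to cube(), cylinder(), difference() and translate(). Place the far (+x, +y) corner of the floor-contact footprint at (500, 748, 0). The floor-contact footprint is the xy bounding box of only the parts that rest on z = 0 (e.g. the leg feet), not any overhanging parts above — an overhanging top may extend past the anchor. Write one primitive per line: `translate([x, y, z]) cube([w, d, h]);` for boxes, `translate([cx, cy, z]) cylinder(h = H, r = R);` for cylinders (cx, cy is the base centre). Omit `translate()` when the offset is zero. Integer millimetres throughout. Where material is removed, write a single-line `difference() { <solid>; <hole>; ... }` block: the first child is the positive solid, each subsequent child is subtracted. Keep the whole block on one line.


difference() { translate([339, 587, 0]) cylinder(h = 1405, r = 161); translate([339, 587, 0]) cylinder(h = 1405, r = 110); }
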